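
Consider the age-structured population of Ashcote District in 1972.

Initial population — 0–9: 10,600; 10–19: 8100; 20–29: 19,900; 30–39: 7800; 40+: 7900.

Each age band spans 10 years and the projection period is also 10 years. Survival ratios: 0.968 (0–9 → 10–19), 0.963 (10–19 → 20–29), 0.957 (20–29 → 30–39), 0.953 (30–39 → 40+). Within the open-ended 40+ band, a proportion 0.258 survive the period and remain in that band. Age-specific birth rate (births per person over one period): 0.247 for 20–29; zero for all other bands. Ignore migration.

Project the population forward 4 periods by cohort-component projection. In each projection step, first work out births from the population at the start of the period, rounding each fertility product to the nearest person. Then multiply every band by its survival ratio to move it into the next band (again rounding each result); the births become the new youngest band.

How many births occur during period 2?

1927

[period 1]
Births: 19900 × 0.247 = 4915
10–19: 10600 × 0.968 = 10261
20–29: 8100 × 0.963 = 7800
30–39: 19900 × 0.957 = 19044
40+: 7800 × 0.953 + 7900 × 0.258 = 7433 + 2038 = 9471
Population now: 0–9=4915, 10–19=10261, 20–29=7800, 30–39=19044, 40+=9471
[period 2]
Births: 7800 × 0.247 = 1927
10–19: 4915 × 0.968 = 4758
20–29: 10261 × 0.963 = 9881
30–39: 7800 × 0.957 = 7465
40+: 19044 × 0.953 + 9471 × 0.258 = 18149 + 2444 = 20593
Population now: 0–9=1927, 10–19=4758, 20–29=9881, 30–39=7465, 40+=20593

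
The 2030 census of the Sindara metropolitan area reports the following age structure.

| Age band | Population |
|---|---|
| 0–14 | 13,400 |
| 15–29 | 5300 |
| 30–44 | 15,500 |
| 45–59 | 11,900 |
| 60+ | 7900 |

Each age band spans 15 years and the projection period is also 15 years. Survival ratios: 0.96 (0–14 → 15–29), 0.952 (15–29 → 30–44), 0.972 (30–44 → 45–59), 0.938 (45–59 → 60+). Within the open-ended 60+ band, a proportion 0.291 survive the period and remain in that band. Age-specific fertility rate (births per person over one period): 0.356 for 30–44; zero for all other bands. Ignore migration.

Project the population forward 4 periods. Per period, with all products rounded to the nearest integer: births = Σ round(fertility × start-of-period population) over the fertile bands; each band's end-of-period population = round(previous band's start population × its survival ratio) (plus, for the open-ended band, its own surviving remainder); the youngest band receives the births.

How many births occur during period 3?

Let group 1 be 0–14 through group 5 = 60+.
After projecting period 1:
Births: 15500 × 0.356 = 5518
Group 2: 13400 × 0.96 = 12864
Group 3: 5300 × 0.952 = 5046
Group 4: 15500 × 0.972 = 15066
Group 5: 11900 × 0.938 + 7900 × 0.291 = 11162 + 2299 = 13461
Population now: 0–14=5518, 15–29=12864, 30–44=5046, 45–59=15066, 60+=13461
After projecting period 2:
Births: 5046 × 0.356 = 1796
Group 2: 5518 × 0.96 = 5297
Group 3: 12864 × 0.952 = 12247
Group 4: 5046 × 0.972 = 4905
Group 5: 15066 × 0.938 + 13461 × 0.291 = 14132 + 3917 = 18049
Population now: 0–14=1796, 15–29=5297, 30–44=12247, 45–59=4905, 60+=18049
After projecting period 3:
Births: 12247 × 0.356 = 4360
Group 2: 1796 × 0.96 = 1724
Group 3: 5297 × 0.952 = 5043
Group 4: 12247 × 0.972 = 11904
Group 5: 4905 × 0.938 + 18049 × 0.291 = 4601 + 5252 = 9853
Population now: 0–14=4360, 15–29=1724, 30–44=5043, 45–59=11904, 60+=9853

4360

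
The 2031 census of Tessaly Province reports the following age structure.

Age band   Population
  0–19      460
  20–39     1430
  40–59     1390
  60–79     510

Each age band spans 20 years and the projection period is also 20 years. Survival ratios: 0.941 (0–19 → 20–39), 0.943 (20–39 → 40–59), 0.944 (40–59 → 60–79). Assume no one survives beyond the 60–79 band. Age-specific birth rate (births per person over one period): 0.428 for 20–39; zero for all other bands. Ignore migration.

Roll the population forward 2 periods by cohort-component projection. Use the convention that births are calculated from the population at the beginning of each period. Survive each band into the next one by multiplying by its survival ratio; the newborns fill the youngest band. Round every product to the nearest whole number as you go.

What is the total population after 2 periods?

[period 1]
Births: 1430 × 0.428 = 612
20–39: 460 × 0.941 = 433
40–59: 1430 × 0.943 = 1348
60–79: 1390 × 0.944 = 1312
Giving 612 / 433 / 1348 / 1312.
[period 2]
Births: 433 × 0.428 = 185
20–39: 612 × 0.941 = 576
40–59: 433 × 0.943 = 408
60–79: 1348 × 0.944 = 1273
Giving 185 / 576 / 408 / 1273.
Total after period 2: 185 + 576 + 408 + 1273 = 2442

2442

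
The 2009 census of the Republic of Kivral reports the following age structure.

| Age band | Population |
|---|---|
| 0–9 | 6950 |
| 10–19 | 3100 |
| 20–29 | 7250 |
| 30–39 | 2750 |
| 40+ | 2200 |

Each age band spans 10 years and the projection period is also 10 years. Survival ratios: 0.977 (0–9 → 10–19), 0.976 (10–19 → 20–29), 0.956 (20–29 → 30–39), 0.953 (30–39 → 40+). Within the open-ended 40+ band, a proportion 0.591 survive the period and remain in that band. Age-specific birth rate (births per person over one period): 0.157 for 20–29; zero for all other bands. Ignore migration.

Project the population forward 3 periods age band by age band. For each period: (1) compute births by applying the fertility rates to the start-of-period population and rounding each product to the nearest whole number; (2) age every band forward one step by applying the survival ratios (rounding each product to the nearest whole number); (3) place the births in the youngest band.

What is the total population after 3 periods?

Numbering the groups 1..5 from youngest to oldest:
— Period 1 —
Births: 7250 * 0.157 = 1138
Group 2: 6950 * 0.977 = 6790
Group 3: 3100 * 0.976 = 3026
Group 4: 7250 * 0.956 = 6931
Group 5: 2750 * 0.953 + 2200 * 0.591 = 2621 + 1300 = 3921
Giving 1138 / 6790 / 3026 / 6931 / 3921.
— Period 2 —
Births: 3026 * 0.157 = 475
Group 2: 1138 * 0.977 = 1112
Group 3: 6790 * 0.976 = 6627
Group 4: 3026 * 0.956 = 2893
Group 5: 6931 * 0.953 + 3921 * 0.591 = 6605 + 2317 = 8922
Giving 475 / 1112 / 6627 / 2893 / 8922.
— Period 3 —
Births: 6627 * 0.157 = 1040
Group 2: 475 * 0.977 = 464
Group 3: 1112 * 0.976 = 1085
Group 4: 6627 * 0.956 = 6335
Group 5: 2893 * 0.953 + 8922 * 0.591 = 2757 + 5273 = 8030
Giving 1040 / 464 / 1085 / 6335 / 8030.
Total after period 3: 1040 + 464 + 1085 + 6335 + 8030 = 16954

16954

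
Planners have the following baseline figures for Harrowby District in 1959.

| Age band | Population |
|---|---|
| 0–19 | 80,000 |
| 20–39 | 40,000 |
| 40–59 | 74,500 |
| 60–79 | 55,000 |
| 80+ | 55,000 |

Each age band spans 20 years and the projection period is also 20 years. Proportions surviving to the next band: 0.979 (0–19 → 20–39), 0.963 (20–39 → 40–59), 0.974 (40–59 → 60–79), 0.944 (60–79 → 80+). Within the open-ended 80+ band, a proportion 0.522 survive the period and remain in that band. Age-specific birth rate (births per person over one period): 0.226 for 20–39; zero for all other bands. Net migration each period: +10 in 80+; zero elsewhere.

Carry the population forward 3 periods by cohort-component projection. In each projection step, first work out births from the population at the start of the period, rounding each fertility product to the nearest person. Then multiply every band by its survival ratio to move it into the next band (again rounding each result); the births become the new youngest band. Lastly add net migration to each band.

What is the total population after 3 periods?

Period 1:
Births: 40000 × 0.226 = 9040
20–39: 80000 × 0.979 = 78320
40–59: 40000 × 0.963 = 38520
60–79: 74500 × 0.974 = 72563
80+: 55000 × 0.944 + 55000 × 0.522 = 51920 + 28710 = 80630
Net migration: 80+ + 10 → 80640
→ [9040, 78320, 38520, 72563, 80640]
Period 2:
Births: 78320 × 0.226 = 17700
20–39: 9040 × 0.979 = 8850
40–59: 78320 × 0.963 = 75422
60–79: 38520 × 0.974 = 37518
80+: 72563 × 0.944 + 80640 × 0.522 = 68499 + 42094 = 110593
Net migration: 80+ + 10 → 110603
→ [17700, 8850, 75422, 37518, 110603]
Period 3:
Births: 8850 × 0.226 = 2000
20–39: 17700 × 0.979 = 17328
40–59: 8850 × 0.963 = 8523
60–79: 75422 × 0.974 = 73461
80+: 37518 × 0.944 + 110603 × 0.522 = 35417 + 57735 = 93152
Net migration: 80+ + 10 → 93162
→ [2000, 17328, 8523, 73461, 93162]
Total after period 3: 2000 + 17328 + 8523 + 73461 + 93162 = 194474

194474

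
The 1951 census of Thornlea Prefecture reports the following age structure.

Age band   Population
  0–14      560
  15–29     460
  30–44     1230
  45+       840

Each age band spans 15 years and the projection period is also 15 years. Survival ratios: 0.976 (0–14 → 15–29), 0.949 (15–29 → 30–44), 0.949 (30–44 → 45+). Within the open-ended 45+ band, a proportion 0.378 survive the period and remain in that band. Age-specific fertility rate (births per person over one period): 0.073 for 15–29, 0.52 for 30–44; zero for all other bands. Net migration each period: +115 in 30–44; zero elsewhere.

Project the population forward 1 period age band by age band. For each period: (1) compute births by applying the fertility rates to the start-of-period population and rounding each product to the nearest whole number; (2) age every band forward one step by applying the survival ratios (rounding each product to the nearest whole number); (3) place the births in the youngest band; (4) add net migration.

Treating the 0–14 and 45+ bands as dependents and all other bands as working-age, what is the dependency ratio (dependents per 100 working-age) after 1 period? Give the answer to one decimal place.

(Groups numbered youngest = 1 to oldest = 4.)
Period 1:
Births: 460 * 0.073 = 34  |  1230 * 0.52 = 640 ⇒ total 674
Group 2: 560 * 0.976 = 547
Group 3: 460 * 0.949 = 437
Group 4: 1230 * 0.949 + 840 * 0.378 = 1167 + 318 = 1485
Net migration: Group 3 + 115 → 552
→ [674, 547, 552, 1485]
Dependents (band 0–14 + band 45+) = 674 + 1485 = 2159; working-age = 1099; ratio = 2159/1099 × 100 = 196.5

196.5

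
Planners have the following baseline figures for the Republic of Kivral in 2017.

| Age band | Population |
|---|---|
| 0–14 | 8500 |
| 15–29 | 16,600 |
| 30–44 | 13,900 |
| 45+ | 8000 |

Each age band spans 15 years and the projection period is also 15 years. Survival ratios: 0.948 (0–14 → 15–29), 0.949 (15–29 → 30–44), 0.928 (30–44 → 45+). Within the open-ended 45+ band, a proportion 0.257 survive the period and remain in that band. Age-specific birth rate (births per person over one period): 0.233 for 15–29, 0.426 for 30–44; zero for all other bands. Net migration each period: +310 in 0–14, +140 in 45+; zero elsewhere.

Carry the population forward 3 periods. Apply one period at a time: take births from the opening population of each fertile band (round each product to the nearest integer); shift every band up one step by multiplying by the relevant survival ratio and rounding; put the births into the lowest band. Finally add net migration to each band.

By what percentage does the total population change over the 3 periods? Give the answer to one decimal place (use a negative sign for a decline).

-24.8

After projecting period 1:
Births: 16600 * 0.233 = 3868, 13900 * 0.426 = 5921 — total 9789
15–29: 8500 * 0.948 = 8058
30–44: 16600 * 0.949 = 15753
45+: 13900 * 0.928 + 8000 * 0.257 = 12899 + 2056 = 14955
Net migration: 0–14 + 310 → 10099; 45+ + 140 → 15095
End of period: [10099, 8058, 15753, 15095]
After projecting period 2:
Births: 8058 * 0.233 = 1878, 15753 * 0.426 = 6711 — total 8589
15–29: 10099 * 0.948 = 9574
30–44: 8058 * 0.949 = 7647
45+: 15753 * 0.928 + 15095 * 0.257 = 14619 + 3879 = 18498
Net migration: 0–14 + 310 → 8899; 45+ + 140 → 18638
End of period: [8899, 9574, 7647, 18638]
After projecting period 3:
Births: 9574 * 0.233 = 2231, 7647 * 0.426 = 3258 — total 5489
15–29: 8899 * 0.948 = 8436
30–44: 9574 * 0.949 = 9086
45+: 7647 * 0.928 + 18638 * 0.257 = 7096 + 4790 = 11886
Net migration: 0–14 + 310 → 5799; 45+ + 140 → 12026
End of period: [5799, 8436, 9086, 12026]
Total: 47000 → 35347; change = -11653; percentage change = -24.8%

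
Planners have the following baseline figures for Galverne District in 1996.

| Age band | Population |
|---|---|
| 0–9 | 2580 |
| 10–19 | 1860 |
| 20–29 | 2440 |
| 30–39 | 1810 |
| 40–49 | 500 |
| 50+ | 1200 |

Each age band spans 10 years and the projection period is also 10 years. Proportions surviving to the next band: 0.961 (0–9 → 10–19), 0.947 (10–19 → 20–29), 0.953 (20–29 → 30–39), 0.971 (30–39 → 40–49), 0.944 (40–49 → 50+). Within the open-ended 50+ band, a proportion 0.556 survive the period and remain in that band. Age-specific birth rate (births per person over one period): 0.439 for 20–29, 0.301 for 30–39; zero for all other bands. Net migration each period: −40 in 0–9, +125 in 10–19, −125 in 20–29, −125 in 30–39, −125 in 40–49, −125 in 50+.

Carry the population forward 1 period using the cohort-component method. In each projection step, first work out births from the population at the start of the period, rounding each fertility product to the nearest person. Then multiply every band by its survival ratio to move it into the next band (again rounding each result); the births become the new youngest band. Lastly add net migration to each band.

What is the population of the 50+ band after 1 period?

1014

[period 1]
Births: 2440 * 0.439 = 1071 ; 1810 * 0.301 = 545 — total 1616
10–19: 2580 * 0.961 = 2479
20–29: 1860 * 0.947 = 1761
30–39: 2440 * 0.953 = 2325
40–49: 1810 * 0.971 = 1758
50+: 500 * 0.944 + 1200 * 0.556 = 472 + 667 = 1139
Net migration: 0–9 − 40 → 1576; 10–19 + 125 → 2604; 20–29 − 125 → 1636; 30–39 − 125 → 2200; 40–49 − 125 → 1633; 50+ − 125 → 1014
Giving 1576 / 2604 / 1636 / 2200 / 1633 / 1014.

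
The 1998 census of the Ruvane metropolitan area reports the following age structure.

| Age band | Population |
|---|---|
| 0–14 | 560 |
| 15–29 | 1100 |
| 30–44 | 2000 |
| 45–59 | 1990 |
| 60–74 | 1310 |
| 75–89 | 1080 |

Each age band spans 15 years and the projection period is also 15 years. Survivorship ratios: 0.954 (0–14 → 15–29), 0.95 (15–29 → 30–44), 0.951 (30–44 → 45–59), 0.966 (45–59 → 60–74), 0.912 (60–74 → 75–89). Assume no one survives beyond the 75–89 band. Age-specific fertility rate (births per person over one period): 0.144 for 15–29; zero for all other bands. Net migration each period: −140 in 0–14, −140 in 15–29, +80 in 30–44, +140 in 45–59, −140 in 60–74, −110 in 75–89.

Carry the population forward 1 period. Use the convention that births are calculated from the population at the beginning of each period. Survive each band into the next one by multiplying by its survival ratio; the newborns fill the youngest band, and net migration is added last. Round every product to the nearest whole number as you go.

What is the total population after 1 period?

6446

Period 1:
Births: 1100 * 0.144 = 158
15–29: 560 * 0.954 = 534
30–44: 1100 * 0.95 = 1045
45–59: 2000 * 0.951 = 1902
60–74: 1990 * 0.966 = 1922
75–89: 1310 * 0.912 = 1195
Net migration: 0–14 − 140 → 18; 15–29 − 140 → 394; 30–44 + 80 → 1125; 45–59 + 140 → 2042; 60–74 − 140 → 1782; 75–89 − 110 → 1085
→ [18, 394, 1125, 2042, 1782, 1085]
Total after period 1: 18 + 394 + 1125 + 2042 + 1782 + 1085 = 6446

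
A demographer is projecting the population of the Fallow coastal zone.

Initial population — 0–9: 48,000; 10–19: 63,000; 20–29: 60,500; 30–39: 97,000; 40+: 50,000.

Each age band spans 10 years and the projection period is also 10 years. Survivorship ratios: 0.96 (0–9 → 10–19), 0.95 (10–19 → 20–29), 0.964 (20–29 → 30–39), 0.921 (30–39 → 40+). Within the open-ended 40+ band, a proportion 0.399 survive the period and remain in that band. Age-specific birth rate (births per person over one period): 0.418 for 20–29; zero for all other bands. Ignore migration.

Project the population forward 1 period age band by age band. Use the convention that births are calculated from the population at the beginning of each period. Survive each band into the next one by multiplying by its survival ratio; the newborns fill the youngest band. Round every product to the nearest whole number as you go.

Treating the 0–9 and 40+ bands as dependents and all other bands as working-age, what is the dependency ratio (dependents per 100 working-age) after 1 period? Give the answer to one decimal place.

Call the bands 1 to 5, youngest first.
Period 1:
Births: 60500 × 0.418 = 25289
Band 2: 48000 × 0.96 = 46080
Band 3: 63000 × 0.95 = 59850
Band 4: 60500 × 0.964 = 58322
Band 5: 97000 × 0.921 + 50000 × 0.399 = 89337 + 19950 = 109287
Giving 25289 / 46080 / 59850 / 58322 / 109287.
Dependents (band 0–9 + band 40+) = 25289 + 109287 = 134576; working-age = 164252; ratio = 134576/164252 × 100 = 81.9

81.9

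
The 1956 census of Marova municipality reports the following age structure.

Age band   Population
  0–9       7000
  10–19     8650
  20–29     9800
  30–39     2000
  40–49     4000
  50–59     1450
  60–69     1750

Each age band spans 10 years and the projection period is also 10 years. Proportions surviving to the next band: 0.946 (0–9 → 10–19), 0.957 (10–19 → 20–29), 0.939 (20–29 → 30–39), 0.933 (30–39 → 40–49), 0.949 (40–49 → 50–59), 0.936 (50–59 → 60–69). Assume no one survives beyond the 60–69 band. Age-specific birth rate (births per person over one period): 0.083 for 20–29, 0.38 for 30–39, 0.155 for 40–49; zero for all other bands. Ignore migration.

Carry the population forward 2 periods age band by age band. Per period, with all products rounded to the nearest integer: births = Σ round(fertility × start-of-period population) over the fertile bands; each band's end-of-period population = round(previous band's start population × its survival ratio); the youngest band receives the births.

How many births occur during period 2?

After projecting period 1:
Births: 9800 * 0.083 = 813, 2000 * 0.38 = 760, 4000 * 0.155 = 620 → 2193
10–19: 7000 * 0.946 = 6622
20–29: 8650 * 0.957 = 8278
30–39: 9800 * 0.939 = 9202
40–49: 2000 * 0.933 = 1866
50–59: 4000 * 0.949 = 3796
60–69: 1450 * 0.936 = 1357
→ [2193, 6622, 8278, 9202, 1866, 3796, 1357]
After projecting period 2:
Births: 8278 * 0.083 = 687, 9202 * 0.38 = 3497, 1866 * 0.155 = 289 → 4473
10–19: 2193 * 0.946 = 2075
20–29: 6622 * 0.957 = 6337
30–39: 8278 * 0.939 = 7773
40–49: 9202 * 0.933 = 8585
50–59: 1866 * 0.949 = 1771
60–69: 3796 * 0.936 = 3553
→ [4473, 2075, 6337, 7773, 8585, 1771, 3553]

4473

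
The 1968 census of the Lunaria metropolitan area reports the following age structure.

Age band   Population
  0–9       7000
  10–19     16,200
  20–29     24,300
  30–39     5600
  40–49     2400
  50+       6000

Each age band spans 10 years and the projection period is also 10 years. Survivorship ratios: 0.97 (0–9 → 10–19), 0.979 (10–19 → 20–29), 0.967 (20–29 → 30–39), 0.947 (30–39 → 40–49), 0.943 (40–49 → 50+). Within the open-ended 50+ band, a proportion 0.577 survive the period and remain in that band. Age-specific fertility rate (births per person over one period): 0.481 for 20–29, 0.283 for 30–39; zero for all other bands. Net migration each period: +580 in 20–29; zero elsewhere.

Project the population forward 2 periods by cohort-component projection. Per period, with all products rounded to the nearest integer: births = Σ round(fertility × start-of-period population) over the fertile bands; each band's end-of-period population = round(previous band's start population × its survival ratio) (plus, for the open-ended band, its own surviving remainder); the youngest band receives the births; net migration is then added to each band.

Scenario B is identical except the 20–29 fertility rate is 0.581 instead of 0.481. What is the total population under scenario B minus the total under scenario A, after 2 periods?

Period 1.
Births: 24300 × 0.481 = 11688  |  5600 × 0.283 = 1585 ⇒ total 13273
10–19: 7000 × 0.97 = 6790
20–29: 16200 × 0.979 = 15860
30–39: 24300 × 0.967 = 23498
40–49: 5600 × 0.947 = 5303
50+: 2400 × 0.943 + 6000 × 0.577 = 2263 + 3462 = 5725
Net migration: 20–29 + 580 → 16440
End of period: [13273, 6790, 16440, 23498, 5303, 5725]
Period 2.
Births: 16440 × 0.481 = 7908  |  23498 × 0.283 = 6650 ⇒ total 14558
10–19: 13273 × 0.97 = 12875
20–29: 6790 × 0.979 = 6647
30–39: 16440 × 0.967 = 15897
40–49: 23498 × 0.947 = 22253
50+: 5303 × 0.943 + 5725 × 0.577 = 5001 + 3303 = 8304
Net migration: 20–29 + 580 → 7227
End of period: [14558, 12875, 7227, 15897, 22253, 8304]
Scenario A total after 2 periods: 81114
Scenario B projection —
Period 1.
Births: 24300 × 0.581 = 14118  |  5600 × 0.283 = 1585 ⇒ total 15703
10–19: 7000 × 0.97 = 6790
20–29: 16200 × 0.979 = 15860
30–39: 24300 × 0.967 = 23498
40–49: 5600 × 0.947 = 5303
50+: 2400 × 0.943 + 6000 × 0.577 = 2263 + 3462 = 5725
Net migration: 20–29 + 580 → 16440
End of period: [15703, 6790, 16440, 23498, 5303, 5725]
Period 2.
Births: 16440 × 0.581 = 9552  |  23498 × 0.283 = 6650 ⇒ total 16202
10–19: 15703 × 0.97 = 15232
20–29: 6790 × 0.979 = 6647
30–39: 16440 × 0.967 = 15897
40–49: 23498 × 0.947 = 22253
50+: 5303 × 0.943 + 5725 × 0.577 = 5001 + 3303 = 8304
Net migration: 20–29 + 580 → 7227
End of period: [16202, 15232, 7227, 15897, 22253, 8304]
Scenario B total after 2 periods: 85115
Difference B − A = 85115 − 81114 = 4001

4001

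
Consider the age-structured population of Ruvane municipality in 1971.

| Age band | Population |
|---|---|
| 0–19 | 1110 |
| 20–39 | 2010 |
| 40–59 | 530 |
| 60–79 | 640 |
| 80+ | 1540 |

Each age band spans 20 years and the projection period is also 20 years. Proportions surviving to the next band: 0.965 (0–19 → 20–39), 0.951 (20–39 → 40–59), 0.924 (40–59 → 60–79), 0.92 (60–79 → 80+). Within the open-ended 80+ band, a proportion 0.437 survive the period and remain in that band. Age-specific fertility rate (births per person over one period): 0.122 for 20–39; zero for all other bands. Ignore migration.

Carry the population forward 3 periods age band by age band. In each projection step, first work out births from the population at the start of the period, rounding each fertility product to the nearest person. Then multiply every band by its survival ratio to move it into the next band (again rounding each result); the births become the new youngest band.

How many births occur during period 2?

Period 1:
Births: 2010 × 0.122 = 245
20–39: 1110 × 0.965 = 1071
40–59: 2010 × 0.951 = 1912
60–79: 530 × 0.924 = 490
80+: 640 × 0.92 + 1540 × 0.437 = 589 + 673 = 1262
Population now: 0–19=245, 20–39=1071, 40–59=1912, 60–79=490, 80+=1262
Period 2:
Births: 1071 × 0.122 = 131
20–39: 245 × 0.965 = 236
40–59: 1071 × 0.951 = 1019
60–79: 1912 × 0.924 = 1767
80+: 490 × 0.92 + 1262 × 0.437 = 451 + 551 = 1002
Population now: 0–19=131, 20–39=236, 40–59=1019, 60–79=1767, 80+=1002

131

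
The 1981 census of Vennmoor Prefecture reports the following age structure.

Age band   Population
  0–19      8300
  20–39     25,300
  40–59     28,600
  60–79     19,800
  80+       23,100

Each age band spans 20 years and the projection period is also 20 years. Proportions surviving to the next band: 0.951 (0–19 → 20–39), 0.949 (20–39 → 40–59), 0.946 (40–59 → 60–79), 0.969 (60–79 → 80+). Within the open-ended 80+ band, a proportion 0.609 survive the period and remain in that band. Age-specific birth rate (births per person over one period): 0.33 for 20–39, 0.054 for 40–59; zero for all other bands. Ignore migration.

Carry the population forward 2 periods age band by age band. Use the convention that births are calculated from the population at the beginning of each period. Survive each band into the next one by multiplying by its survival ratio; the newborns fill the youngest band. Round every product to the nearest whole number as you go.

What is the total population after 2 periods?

Numbering the bands 1..5 from youngest to oldest:
Period 1:
Births: 25300 × 0.33 = 8349 ; 28600 × 0.054 = 1544 → 9893
Band 2: 8300 × 0.951 = 7893
Band 3: 25300 × 0.949 = 24010
Band 4: 28600 × 0.946 = 27056
Band 5: 19800 × 0.969 + 23100 × 0.609 = 19186 + 14068 = 33254
Population now: 0–19=9893, 20–39=7893, 40–59=24010, 60–79=27056, 80+=33254
Period 2:
Births: 7893 × 0.33 = 2605 ; 24010 × 0.054 = 1297 → 3902
Band 2: 9893 × 0.951 = 9408
Band 3: 7893 × 0.949 = 7490
Band 4: 24010 × 0.946 = 22713
Band 5: 27056 × 0.969 + 33254 × 0.609 = 26217 + 20252 = 46469
Population now: 0–19=3902, 20–39=9408, 40–59=7490, 60–79=22713, 80+=46469
Total after period 2: 3902 + 9408 + 7490 + 22713 + 46469 = 89982

89982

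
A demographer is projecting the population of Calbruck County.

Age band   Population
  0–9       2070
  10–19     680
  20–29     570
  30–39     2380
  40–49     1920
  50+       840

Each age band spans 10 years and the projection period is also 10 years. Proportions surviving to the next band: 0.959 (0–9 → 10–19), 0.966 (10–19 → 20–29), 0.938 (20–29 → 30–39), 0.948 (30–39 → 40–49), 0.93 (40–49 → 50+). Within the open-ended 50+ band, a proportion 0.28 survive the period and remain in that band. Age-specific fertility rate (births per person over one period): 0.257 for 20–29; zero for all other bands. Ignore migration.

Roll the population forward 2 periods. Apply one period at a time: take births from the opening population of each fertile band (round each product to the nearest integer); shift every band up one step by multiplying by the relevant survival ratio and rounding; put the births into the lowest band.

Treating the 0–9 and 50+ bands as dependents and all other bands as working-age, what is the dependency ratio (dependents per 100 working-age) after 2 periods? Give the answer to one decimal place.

Numbering the groups 1..6 from youngest to oldest:
After projecting period 1:
Births: 570 * 0.257 = 146
Group 2: 2070 * 0.959 = 1985
Group 3: 680 * 0.966 = 657
Group 4: 570 * 0.938 = 535
Group 5: 2380 * 0.948 = 2256
Group 6: 1920 * 0.93 + 840 * 0.28 = 1786 + 235 = 2021
End of period: [146, 1985, 657, 535, 2256, 2021]
After projecting period 2:
Births: 657 * 0.257 = 169
Group 2: 146 * 0.959 = 140
Group 3: 1985 * 0.966 = 1918
Group 4: 657 * 0.938 = 616
Group 5: 535 * 0.948 = 507
Group 6: 2256 * 0.93 + 2021 * 0.28 = 2098 + 566 = 2664
End of period: [169, 140, 1918, 616, 507, 2664]
Dependents (band 0–9 + band 50+) = 169 + 2664 = 2833; working-age = 3181; ratio = 2833/3181 × 100 = 89.1

89.1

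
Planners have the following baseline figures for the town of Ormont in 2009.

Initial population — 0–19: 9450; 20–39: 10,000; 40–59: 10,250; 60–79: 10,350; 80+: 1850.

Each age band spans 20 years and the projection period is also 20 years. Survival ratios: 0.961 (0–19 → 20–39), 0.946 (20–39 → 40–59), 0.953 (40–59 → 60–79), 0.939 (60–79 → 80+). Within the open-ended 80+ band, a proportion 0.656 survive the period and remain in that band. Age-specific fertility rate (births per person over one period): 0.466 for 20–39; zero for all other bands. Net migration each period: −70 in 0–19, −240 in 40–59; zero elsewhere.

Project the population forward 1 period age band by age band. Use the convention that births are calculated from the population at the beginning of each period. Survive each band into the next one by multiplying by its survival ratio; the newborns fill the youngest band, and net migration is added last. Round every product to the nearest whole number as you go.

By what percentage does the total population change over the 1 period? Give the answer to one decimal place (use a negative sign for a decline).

4.0

After projecting period 1:
Births: 10000 × 0.466 = 4660
20–39: 9450 × 0.961 = 9081
40–59: 10000 × 0.946 = 9460
60–79: 10250 × 0.953 = 9768
80+: 10350 × 0.939 + 1850 × 0.656 = 9719 + 1214 = 10933
Net migration: 0–19 − 70 → 4590; 40–59 − 240 → 9220
Giving 4590 / 9081 / 9220 / 9768 / 10933.
Total: 41900 → 43592; change = 1692; percentage change = 4.0%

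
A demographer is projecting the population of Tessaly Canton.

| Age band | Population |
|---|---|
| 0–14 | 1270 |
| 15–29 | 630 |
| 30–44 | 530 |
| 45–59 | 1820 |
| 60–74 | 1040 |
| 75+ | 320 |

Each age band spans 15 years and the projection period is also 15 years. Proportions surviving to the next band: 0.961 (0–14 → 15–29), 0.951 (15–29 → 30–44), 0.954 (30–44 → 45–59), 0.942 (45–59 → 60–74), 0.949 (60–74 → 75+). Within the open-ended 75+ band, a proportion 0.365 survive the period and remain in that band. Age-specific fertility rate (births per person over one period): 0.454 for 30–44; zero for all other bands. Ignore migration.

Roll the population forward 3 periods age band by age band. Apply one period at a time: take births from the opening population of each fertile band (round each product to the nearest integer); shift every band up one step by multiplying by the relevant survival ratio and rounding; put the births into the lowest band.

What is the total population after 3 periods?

3848

Call the bands 1 to 6, youngest first.
[period 1]
Births: 530 × 0.454 = 241
Band 2: 1270 × 0.961 = 1220
Band 3: 630 × 0.951 = 599
Band 4: 530 × 0.954 = 506
Band 5: 1820 × 0.942 = 1714
Band 6: 1040 × 0.949 + 320 × 0.365 = 987 + 117 = 1104
→ [241, 1220, 599, 506, 1714, 1104]
[period 2]
Births: 599 × 0.454 = 272
Band 2: 241 × 0.961 = 232
Band 3: 1220 × 0.951 = 1160
Band 4: 599 × 0.954 = 571
Band 5: 506 × 0.942 = 477
Band 6: 1714 × 0.949 + 1104 × 0.365 = 1627 + 403 = 2030
→ [272, 232, 1160, 571, 477, 2030]
[period 3]
Births: 1160 × 0.454 = 527
Band 2: 272 × 0.961 = 261
Band 3: 232 × 0.951 = 221
Band 4: 1160 × 0.954 = 1107
Band 5: 571 × 0.942 = 538
Band 6: 477 × 0.949 + 2030 × 0.365 = 453 + 741 = 1194
→ [527, 261, 221, 1107, 538, 1194]
Total after period 3: 527 + 261 + 221 + 1107 + 538 + 1194 = 3848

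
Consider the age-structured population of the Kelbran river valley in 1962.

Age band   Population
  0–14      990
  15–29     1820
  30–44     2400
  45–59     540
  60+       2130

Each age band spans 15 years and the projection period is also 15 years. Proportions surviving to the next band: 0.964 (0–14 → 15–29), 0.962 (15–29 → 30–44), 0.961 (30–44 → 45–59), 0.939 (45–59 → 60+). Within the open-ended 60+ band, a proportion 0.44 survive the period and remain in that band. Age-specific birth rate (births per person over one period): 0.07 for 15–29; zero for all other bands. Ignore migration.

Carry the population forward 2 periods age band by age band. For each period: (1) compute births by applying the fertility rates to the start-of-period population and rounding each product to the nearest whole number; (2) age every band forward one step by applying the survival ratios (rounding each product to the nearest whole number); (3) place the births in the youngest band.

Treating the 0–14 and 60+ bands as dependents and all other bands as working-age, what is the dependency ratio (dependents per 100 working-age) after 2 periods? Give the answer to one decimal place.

(Groups numbered youngest = 1 to oldest = 5.)
[period 1]
Births: 1820 * 0.07 = 127
Group 2: 990 * 0.964 = 954
Group 3: 1820 * 0.962 = 1751
Group 4: 2400 * 0.961 = 2306
Group 5: 540 * 0.939 + 2130 * 0.44 = 507 + 937 = 1444
Giving 127 / 954 / 1751 / 2306 / 1444.
[period 2]
Births: 954 * 0.07 = 67
Group 2: 127 * 0.964 = 122
Group 3: 954 * 0.962 = 918
Group 4: 1751 * 0.961 = 1683
Group 5: 2306 * 0.939 + 1444 * 0.44 = 2165 + 635 = 2800
Giving 67 / 122 / 918 / 1683 / 2800.
Dependents (band 0–14 + band 60+) = 67 + 2800 = 2867; working-age = 2723; ratio = 2867/2723 × 100 = 105.3

105.3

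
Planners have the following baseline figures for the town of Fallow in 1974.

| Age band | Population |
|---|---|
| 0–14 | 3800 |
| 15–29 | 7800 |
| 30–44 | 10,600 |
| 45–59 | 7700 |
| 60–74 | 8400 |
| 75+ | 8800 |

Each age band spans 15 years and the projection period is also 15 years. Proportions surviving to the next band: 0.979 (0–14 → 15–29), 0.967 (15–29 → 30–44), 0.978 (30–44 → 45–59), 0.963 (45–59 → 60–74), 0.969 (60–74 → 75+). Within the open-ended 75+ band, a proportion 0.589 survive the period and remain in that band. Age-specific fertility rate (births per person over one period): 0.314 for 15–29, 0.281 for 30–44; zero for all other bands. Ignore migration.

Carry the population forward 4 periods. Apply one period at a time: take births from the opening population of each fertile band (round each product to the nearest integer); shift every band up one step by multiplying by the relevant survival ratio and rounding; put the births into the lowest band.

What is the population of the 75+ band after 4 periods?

After projecting period 1:
Births: 7800 * 0.314 = 2449, 10600 * 0.281 = 2979 ⇒ total 5428
15–29: 3800 * 0.979 = 3720
30–44: 7800 * 0.967 = 7543
45–59: 10600 * 0.978 = 10367
60–74: 7700 * 0.963 = 7415
75+: 8400 * 0.969 + 8800 * 0.589 = 8140 + 5183 = 13323
End of period: [5428, 3720, 7543, 10367, 7415, 13323]
After projecting period 2:
Births: 3720 * 0.314 = 1168, 7543 * 0.281 = 2120 ⇒ total 3288
15–29: 5428 * 0.979 = 5314
30–44: 3720 * 0.967 = 3597
45–59: 7543 * 0.978 = 7377
60–74: 10367 * 0.963 = 9983
75+: 7415 * 0.969 + 13323 * 0.589 = 7185 + 7847 = 15032
End of period: [3288, 5314, 3597, 7377, 9983, 15032]
After projecting period 3:
Births: 5314 * 0.314 = 1669, 3597 * 0.281 = 1011 ⇒ total 2680
15–29: 3288 * 0.979 = 3219
30–44: 5314 * 0.967 = 5139
45–59: 3597 * 0.978 = 3518
60–74: 7377 * 0.963 = 7104
75+: 9983 * 0.969 + 15032 * 0.589 = 9674 + 8854 = 18528
End of period: [2680, 3219, 5139, 3518, 7104, 18528]
After projecting period 4:
Births: 3219 * 0.314 = 1011, 5139 * 0.281 = 1444 ⇒ total 2455
15–29: 2680 * 0.979 = 2624
30–44: 3219 * 0.967 = 3113
45–59: 5139 * 0.978 = 5026
60–74: 3518 * 0.963 = 3388
75+: 7104 * 0.969 + 18528 * 0.589 = 6884 + 10913 = 17797
End of period: [2455, 2624, 3113, 5026, 3388, 17797]

17797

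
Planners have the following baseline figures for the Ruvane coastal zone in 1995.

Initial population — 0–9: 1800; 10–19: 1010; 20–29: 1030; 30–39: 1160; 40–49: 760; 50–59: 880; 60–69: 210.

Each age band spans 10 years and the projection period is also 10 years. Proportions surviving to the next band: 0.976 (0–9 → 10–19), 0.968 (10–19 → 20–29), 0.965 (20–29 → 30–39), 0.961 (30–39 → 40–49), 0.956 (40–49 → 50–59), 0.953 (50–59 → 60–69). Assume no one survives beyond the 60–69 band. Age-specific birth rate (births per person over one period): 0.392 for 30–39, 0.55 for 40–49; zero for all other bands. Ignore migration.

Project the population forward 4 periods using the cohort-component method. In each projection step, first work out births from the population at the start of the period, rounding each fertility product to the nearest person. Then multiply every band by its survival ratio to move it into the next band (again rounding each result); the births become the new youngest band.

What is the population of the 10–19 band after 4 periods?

874

(Groups numbered youngest = 1 to oldest = 7.)
[period 1]
Births: 1160 × 0.392 = 455  |  760 × 0.55 = 418 — total 873
Group 2: 1800 × 0.976 = 1757
Group 3: 1010 × 0.968 = 978
Group 4: 1030 × 0.965 = 994
Group 5: 1160 × 0.961 = 1115
Group 6: 760 × 0.956 = 727
Group 7: 880 × 0.953 = 839
Giving 873 / 1757 / 978 / 994 / 1115 / 727 / 839.
[period 2]
Births: 994 × 0.392 = 390  |  1115 × 0.55 = 613 — total 1003
Group 2: 873 × 0.976 = 852
Group 3: 1757 × 0.968 = 1701
Group 4: 978 × 0.965 = 944
Group 5: 994 × 0.961 = 955
Group 6: 1115 × 0.956 = 1066
Group 7: 727 × 0.953 = 693
Giving 1003 / 852 / 1701 / 944 / 955 / 1066 / 693.
[period 3]
Births: 944 × 0.392 = 370  |  955 × 0.55 = 525 — total 895
Group 2: 1003 × 0.976 = 979
Group 3: 852 × 0.968 = 825
Group 4: 1701 × 0.965 = 1641
Group 5: 944 × 0.961 = 907
Group 6: 955 × 0.956 = 913
Group 7: 1066 × 0.953 = 1016
Giving 895 / 979 / 825 / 1641 / 907 / 913 / 1016.
[period 4]
Births: 1641 × 0.392 = 643  |  907 × 0.55 = 499 — total 1142
Group 2: 895 × 0.976 = 874
Group 3: 979 × 0.968 = 948
Group 4: 825 × 0.965 = 796
Group 5: 1641 × 0.961 = 1577
Group 6: 907 × 0.956 = 867
Group 7: 913 × 0.953 = 870
Giving 1142 / 874 / 948 / 796 / 1577 / 867 / 870.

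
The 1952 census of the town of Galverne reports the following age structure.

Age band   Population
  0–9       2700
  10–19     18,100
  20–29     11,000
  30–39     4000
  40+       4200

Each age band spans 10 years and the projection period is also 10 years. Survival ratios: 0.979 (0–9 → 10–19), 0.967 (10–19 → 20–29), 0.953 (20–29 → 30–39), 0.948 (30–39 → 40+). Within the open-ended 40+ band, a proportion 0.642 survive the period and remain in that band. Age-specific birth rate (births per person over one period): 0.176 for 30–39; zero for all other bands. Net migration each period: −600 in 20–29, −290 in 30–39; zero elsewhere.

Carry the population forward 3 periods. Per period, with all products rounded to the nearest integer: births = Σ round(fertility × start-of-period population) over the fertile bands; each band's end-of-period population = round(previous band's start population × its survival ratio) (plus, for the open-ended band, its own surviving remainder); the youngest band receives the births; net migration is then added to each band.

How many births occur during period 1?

Period 1:
Births: 4000 × 0.176 = 704
10–19: 2700 × 0.979 = 2643
20–29: 18100 × 0.967 = 17503
30–39: 11000 × 0.953 = 10483
40+: 4000 × 0.948 + 4200 × 0.642 = 3792 + 2696 = 6488
Net migration: 20–29 − 600 → 16903; 30–39 − 290 → 10193
Population now: 0–9=704, 10–19=2643, 20–29=16903, 30–39=10193, 40+=6488

704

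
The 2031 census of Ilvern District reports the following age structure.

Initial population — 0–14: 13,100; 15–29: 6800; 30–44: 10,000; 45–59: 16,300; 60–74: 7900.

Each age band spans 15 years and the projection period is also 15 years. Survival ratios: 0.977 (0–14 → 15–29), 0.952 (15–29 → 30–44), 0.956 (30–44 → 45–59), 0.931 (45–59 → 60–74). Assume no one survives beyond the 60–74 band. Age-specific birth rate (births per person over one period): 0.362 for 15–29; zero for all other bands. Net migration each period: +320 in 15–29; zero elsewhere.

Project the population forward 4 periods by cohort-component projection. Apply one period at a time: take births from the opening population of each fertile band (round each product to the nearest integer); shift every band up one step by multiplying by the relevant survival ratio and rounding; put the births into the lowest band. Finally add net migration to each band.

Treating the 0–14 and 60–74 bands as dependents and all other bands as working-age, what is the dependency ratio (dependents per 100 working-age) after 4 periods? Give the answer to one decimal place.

152.2

Numbering the groups 1..5 from youngest to oldest:
— Period 1 —
Births: 6800 * 0.362 = 2462
Group 2: 13100 * 0.977 = 12799
Group 3: 6800 * 0.952 = 6474
Group 4: 10000 * 0.956 = 9560
Group 5: 16300 * 0.931 = 15175
Net migration: Group 2 + 320 → 13119
Population now: 0–14=2462, 15–29=13119, 30–44=6474, 45–59=9560, 60–74=15175
— Period 2 —
Births: 13119 * 0.362 = 4749
Group 2: 2462 * 0.977 = 2405
Group 3: 13119 * 0.952 = 12489
Group 4: 6474 * 0.956 = 6189
Group 5: 9560 * 0.931 = 8900
Net migration: Group 2 + 320 → 2725
Population now: 0–14=4749, 15–29=2725, 30–44=12489, 45–59=6189, 60–74=8900
— Period 3 —
Births: 2725 * 0.362 = 986
Group 2: 4749 * 0.977 = 4640
Group 3: 2725 * 0.952 = 2594
Group 4: 12489 * 0.956 = 11939
Group 5: 6189 * 0.931 = 5762
Net migration: Group 2 + 320 → 4960
Population now: 0–14=986, 15–29=4960, 30–44=2594, 45–59=11939, 60–74=5762
— Period 4 —
Births: 4960 * 0.362 = 1796
Group 2: 986 * 0.977 = 963
Group 3: 4960 * 0.952 = 4722
Group 4: 2594 * 0.956 = 2480
Group 5: 11939 * 0.931 = 11115
Net migration: Group 2 + 320 → 1283
Population now: 0–14=1796, 15–29=1283, 30–44=4722, 45–59=2480, 60–74=11115
Dependents (band 0–14 + band 60–74) = 1796 + 11115 = 12911; working-age = 8485; ratio = 12911/8485 × 100 = 152.2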